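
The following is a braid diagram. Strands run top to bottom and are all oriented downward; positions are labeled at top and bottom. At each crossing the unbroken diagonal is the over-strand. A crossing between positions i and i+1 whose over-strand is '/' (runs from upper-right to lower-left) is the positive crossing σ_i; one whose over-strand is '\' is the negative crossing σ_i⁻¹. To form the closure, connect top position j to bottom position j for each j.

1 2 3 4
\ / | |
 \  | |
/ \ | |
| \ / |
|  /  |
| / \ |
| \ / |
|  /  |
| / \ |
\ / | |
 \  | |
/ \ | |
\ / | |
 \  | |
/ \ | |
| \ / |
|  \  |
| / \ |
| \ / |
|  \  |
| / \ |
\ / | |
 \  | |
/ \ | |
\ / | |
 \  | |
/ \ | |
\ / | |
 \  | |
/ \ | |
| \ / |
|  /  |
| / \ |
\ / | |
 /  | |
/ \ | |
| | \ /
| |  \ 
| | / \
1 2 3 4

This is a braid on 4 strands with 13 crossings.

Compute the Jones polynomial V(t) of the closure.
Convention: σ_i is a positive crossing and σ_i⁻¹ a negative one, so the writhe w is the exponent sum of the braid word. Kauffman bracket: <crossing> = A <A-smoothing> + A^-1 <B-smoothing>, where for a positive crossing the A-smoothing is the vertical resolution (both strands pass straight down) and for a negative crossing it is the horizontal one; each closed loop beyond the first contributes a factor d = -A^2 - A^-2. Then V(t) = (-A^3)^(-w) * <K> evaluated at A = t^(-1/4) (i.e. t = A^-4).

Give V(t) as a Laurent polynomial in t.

-1 + 3*t^-1 - 4*t^-2 + 6*t^-3 - 5*t^-4 + 5*t^-5 - 4*t^-6 + 2*t^-7 - t^-8

Derivation:
Reading the diagram top to bottom ('/'-over between positions i,i+1 = s_i, '\'-over = s_i^-1): braid word = s1^-1 s2 s2 s1^-1 s1^-1 s2^-1 s2^-1 s1^-1 s1^-1 s1^-1 s2 s1 s3^-1.
The presented braid s1^-1 s2 s2 s1^-1 s1^-1 s2^-1 s2^-1 s1^-1 s1^-1 s1^-1 s2 s1 s3^-1 on 4 strands reduces by inverse Markov moves (closure unchanged at each step):
  Destabilize: the word has the form β·s3^-1 where s3^-1 occurs only as the final letter (β ∈ B_3); drop it and the last strand → 3 strands.
  Deconjugate: the word is γ·β·γ⁻¹ with γ = s1^-1 (prefix) and γ⁻¹ = s1 (suffix); strip both.
Reduced to β = s2 s2 s1^-1 s1^-1 s2^-1 s2^-1 s1^-1 s1^-1 s1^-1 s2 on 3 strands, 10 crossings.
Compute on β:
Braid: s2 s2 s1^-1 s1^-1 s2^-1 s2^-1 s1^-1 s1^-1 s1^-1 s2 on 3 strands, 10 crossings.
Writhe w = (#positive) - (#negative) = 3 - 7 = -4.
State-sum expansion of <K>. There are 2^10 = 1024 states.
Smooth each crossing (0=||, 1=⌣⌢); contribution A^(Σ sign_k(1-2s_k)) * d^(L-1).
Tabulate the states by total A-exponent and number of loops L (A-exp: L × count):
  A^10: L=6 ×1
  A^8: L=5 ×10
  A^6: L=4 ×41, L=6 ×4
  A^4: L=3 ×87, L=5 ×32, L=7 ×1
  A^2: L=2 ×97, L=4 ×100, L=6 ×13
  A^0: L=1 ×46, L=3 ×152, L=5 ×52, L=7 ×2
  A^-2: L=2 ×103, L=4 ×96, L=6 ×11
  A^-4: L=1 ×15, L=3 ×79, L=5 ×26
  A^-6: L=2 ×18, L=4 ×26, L=6 ×1
  A^-8: L=3 ×8, L=5 ×2
  A^-10: L=4 ×1
Each group contributes A^e * Σ count * d^(L-1):
Powers of d = -A^2 - A^-2: d^2 = A^4 + 2 + A^-4; d^3 = -A^6 - 3*A^2 - 3*A^-2 - A^-6; d^4 = A^8 + 4*A^4 + 6 + 4*A^-4 + A^-8; d^5 = -A^10 - 5*A^6 - 10*A^2 - 10*A^-2 - 5*A^-6 - A^-10; d^6 = A^12 + 6*A^8 + 15*A^4 + 20 + 15*A^-4 + 6*A^-8 + A^-12.
  A^10 * (d^5) = -A^20 - 5*A^16 - 10*A^12 - 10*A^8 - 5*A^4 - 1
  A^8 * (10*d^4) = 10*A^16 + 40*A^12 + 60*A^8 + 40*A^4 + 10
  A^6 * (41*d^3 + 4*d^5) = -4*A^16 - 61*A^12 - 163*A^8 - 163*A^4 - 61 - 4*A^-4
  A^4 * (87*d^2 + 32*d^4 + d^6) = A^16 + 38*A^12 + 230*A^8 + 386*A^4 + 230 + 38*A^-4 + A^-8
  A^2 * (97*d + 100*d^3 + 13*d^5) = -13*A^12 - 165*A^8 - 527*A^4 - 527 - 165*A^-4 - 13*A^-8
  A^0 * (46 + 152*d^2 + 52*d^4 + 2*d^6) = 2*A^12 + 64*A^8 + 390*A^4 + 702 + 390*A^-4 + 64*A^-8 + 2*A^-12
  A^-2 * (103*d + 96*d^3 + 11*d^5) = -11*A^8 - 151*A^4 - 501 - 501*A^-4 - 151*A^-8 - 11*A^-12
  A^-4 * (15 + 79*d^2 + 26*d^4) = 26*A^4 + 183 + 329*A^-4 + 183*A^-8 + 26*A^-12
  A^-6 * (18*d + 26*d^3 + d^5) = -A^4 - 31 - 106*A^-4 - 106*A^-8 - 31*A^-12 - A^-16
  A^-8 * (8*d^2 + 2*d^4) = 2 + 16*A^-4 + 28*A^-8 + 16*A^-12 + 2*A^-16
  A^-10 * (d^3) = -A^-4 - 3*A^-8 - 3*A^-12 - A^-16
Summing the groups: <K> = -A^20 + 2*A^16 - 4*A^12 + 5*A^8 - 5*A^4 + 6 - 4*A^-4 + 3*A^-8 - A^-12
Normalise by the writhe: (-A^3)^(-w) = (-A^3)^(4) = A^12, so f(A) = A^12 * <K> = -A^32 + 2*A^28 - 4*A^24 + 5*A^20 - 5*A^16 + 6*A^12 - 4*A^8 + 3*A^4 - 1.
Substitute A = t^(-1/4), i.e. A^e → t^(-e/4): V(t) = -1 + 3*t^-1 - 4*t^-2 + 6*t^-3 - 5*t^-4 + 5*t^-5 - 4*t^-6 + 2*t^-7 - t^-8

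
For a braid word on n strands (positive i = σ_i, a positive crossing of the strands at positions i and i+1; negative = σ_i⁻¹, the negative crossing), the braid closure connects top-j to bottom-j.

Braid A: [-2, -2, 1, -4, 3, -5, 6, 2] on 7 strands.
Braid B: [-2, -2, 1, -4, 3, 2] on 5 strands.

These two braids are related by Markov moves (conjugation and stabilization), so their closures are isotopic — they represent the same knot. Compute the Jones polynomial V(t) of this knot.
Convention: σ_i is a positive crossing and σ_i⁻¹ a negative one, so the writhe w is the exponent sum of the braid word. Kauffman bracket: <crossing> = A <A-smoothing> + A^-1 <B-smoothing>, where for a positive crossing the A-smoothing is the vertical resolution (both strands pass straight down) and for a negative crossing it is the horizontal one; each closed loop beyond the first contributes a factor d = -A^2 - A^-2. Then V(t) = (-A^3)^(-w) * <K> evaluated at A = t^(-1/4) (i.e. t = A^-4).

Markov-equivalent braids have isotopic closures, hence identical knot invariants. Strip the Markov moves from each word to reach a common short braid β, then compute V(t) once on β.
Braid A: s2^-1 s2^-1 s1 s4^-1 s3 s5^-1 s6 s2 on 7 strands reduces by inverse Markov moves (closure unchanged at each step):
  Deconjugate: the word is γ·β·γ⁻¹ with γ = s2^-1 (prefix) and γ⁻¹ = s2 (suffix); strip both.
  Destabilize: the word has the form β·s6 where s6 occurs only as the final letter (β ∈ B_6); drop it and the last strand → 6 strands.
  Destabilize: the word has the form β·s5^-1 where s5^-1 occurs only as the final letter (β ∈ B_5); drop it and the last strand → 5 strands.
Reduced to β = s2^-1 s1 s4^-1 s3 on 5 strands, 4 crossings.
Braid B: s2^-1 s2^-1 s1 s4^-1 s3 s2 on 5 strands reduces by inverse Markov moves (closure unchanged at each step):
  Deconjugate: the word is γ·β·γ⁻¹ with γ = s2^-1 (prefix) and γ⁻¹ = s2 (suffix); strip both.
Reduced to β = s2^-1 s1 s4^-1 s3 on 5 strands, 4 crossings.
Both give the same β = s2^-1 s1 s4^-1 s3 on 5 strands, so one state sum suffices:
Braid: s2^-1 s1 s4^-1 s3 on 5 strands, 4 crossings.
Writhe w = (#positive) - (#negative) = 2 - 2 = 0.
State-sum expansion of <K>. There are 2^4 = 16 states.
Smooth each crossing (0=||, 1=⌣⌢); contribution A^(Σ sign_k(1-2s_k)) * d^(L-1).
  state 0000: A-exp=+0, loops=5, term = A^0 * d^4
  state 0001: A-exp=-2, loops=4, term = A^-2 * d^3
  state 0010: A-exp=+2, loops=4, term = A^2 * d^3
  state 0011: A-exp=+0, loops=3, term = A^0 * d^2
  state 0100: A-exp=-2, loops=4, term = A^-2 * d^3
  state 0101: A-exp=-4, loops=3, term = A^-4 * d^2
  state 0110: A-exp=+0, loops=3, term = A^0 * d^2
  state 0111: A-exp=-2, loops=2, term = A^-2 * d^1
  state 1000: A-exp=+2, loops=4, term = A^2 * d^3
  state 1001: A-exp=+0, loops=3, term = A^0 * d^2
  state 1010: A-exp=+4, loops=3, term = A^4 * d^2
  state 1011: A-exp=+2, loops=2, term = A^2 * d^1
  state 1100: A-exp=+0, loops=3, term = A^0 * d^2
  state 1101: A-exp=-2, loops=2, term = A^-2 * d^1
  state 1110: A-exp=+2, loops=2, term = A^2 * d^1
  state 1111: A-exp=+0, loops=1, term = A^0 * d^0
Collect the terms by A-exponent (count of states per loop number):
Powers of d = -A^2 - A^-2: d^2 = A^4 + 2 + A^-4; d^3 = -A^6 - 3*A^2 - 3*A^-2 - A^-6; d^4 = A^8 + 4*A^4 + 6 + 4*A^-4 + A^-8.
  A^4 * (d^2) = A^8 + 2*A^4 + 1
  A^2 * (2*d + 2*d^3) = -2*A^8 - 8*A^4 - 8 - 2*A^-4
  A^0 * (1 + 4*d^2 + d^4) = A^8 + 8*A^4 + 15 + 8*A^-4 + A^-8
  A^-2 * (2*d + 2*d^3) = -2*A^4 - 8 - 8*A^-4 - 2*A^-8
  A^-4 * (d^2) = 1 + 2*A^-4 + A^-8
Summing the groups: <K> = 1
Normalise by the writhe: (-A^3)^(-w) = (-A^3)^(0) = 1, so f(A) = 1 * <K> = 1.
Substitute A = t^(-1/4), i.e. A^e → t^(-e/4): V(t) = 1

Answer: 1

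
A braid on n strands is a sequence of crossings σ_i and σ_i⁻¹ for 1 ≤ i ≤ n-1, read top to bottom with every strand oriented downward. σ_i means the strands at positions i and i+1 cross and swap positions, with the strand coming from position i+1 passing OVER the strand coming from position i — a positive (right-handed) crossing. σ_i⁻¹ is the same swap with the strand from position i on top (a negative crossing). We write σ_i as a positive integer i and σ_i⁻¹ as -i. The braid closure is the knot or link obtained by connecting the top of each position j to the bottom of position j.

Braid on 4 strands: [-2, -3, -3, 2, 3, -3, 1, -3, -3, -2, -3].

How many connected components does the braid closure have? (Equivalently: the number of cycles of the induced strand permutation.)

Track the strand permutation on 4 strands, starting from identity.
  step 1: s2^-1 swaps positions 2,3 -> [1 3 2 4]
  step 2: s3^-1 swaps positions 3,4 -> [1 3 4 2]
  step 3: s3^-1 swaps positions 3,4 -> [1 3 2 4]
  step 4: s2 swaps positions 2,3 -> [1 2 3 4]
  step 5: s3 swaps positions 3,4 -> [1 2 4 3]
  step 6: s3^-1 swaps positions 3,4 -> [1 2 3 4]
  step 7: s1 swaps positions 1,2 -> [2 1 3 4]
  step 8: s3^-1 swaps positions 3,4 -> [2 1 4 3]
  step 9: s3^-1 swaps positions 3,4 -> [2 1 3 4]
  step 10: s2^-1 swaps positions 2,3 -> [2 3 1 4]
  step 11: s3^-1 swaps positions 3,4 -> [2 3 4 1]
Final permutation (position -> original strand): [2 3 4 1]
Closure components = cycle count of this permutation = 1.

Answer: 1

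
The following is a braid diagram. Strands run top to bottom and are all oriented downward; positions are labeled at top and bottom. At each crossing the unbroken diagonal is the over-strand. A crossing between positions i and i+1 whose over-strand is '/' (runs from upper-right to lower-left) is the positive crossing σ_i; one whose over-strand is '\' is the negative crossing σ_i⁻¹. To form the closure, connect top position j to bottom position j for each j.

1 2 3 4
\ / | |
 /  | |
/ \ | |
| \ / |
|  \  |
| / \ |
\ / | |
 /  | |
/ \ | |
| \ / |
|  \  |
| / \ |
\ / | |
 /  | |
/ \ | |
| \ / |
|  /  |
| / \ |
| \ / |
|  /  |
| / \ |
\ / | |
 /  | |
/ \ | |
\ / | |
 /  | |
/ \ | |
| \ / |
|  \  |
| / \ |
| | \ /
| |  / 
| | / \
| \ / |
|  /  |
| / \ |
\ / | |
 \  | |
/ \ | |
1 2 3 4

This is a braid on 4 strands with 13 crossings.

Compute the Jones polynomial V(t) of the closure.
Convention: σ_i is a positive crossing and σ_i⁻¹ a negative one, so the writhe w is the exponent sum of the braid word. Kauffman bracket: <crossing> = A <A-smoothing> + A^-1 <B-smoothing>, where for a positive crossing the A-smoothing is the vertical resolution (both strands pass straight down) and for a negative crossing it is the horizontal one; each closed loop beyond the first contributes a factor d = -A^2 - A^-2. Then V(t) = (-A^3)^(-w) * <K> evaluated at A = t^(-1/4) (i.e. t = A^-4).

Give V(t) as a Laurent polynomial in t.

Reading the diagram top to bottom ('/'-over between positions i,i+1 = s_i, '\'-over = s_i^-1): braid word = s1 s2^-1 s1 s2^-1 s1 s2 s2 s1 s1 s2^-1 s3 s2 s1^-1.
The presented braid s1 s2^-1 s1 s2^-1 s1 s2 s2 s1 s1 s2^-1 s3 s2 s1^-1 on 4 strands reduces by inverse Markov moves (closure unchanged at each step):
  Deconjugate: the word is γ·β·γ⁻¹ with γ = s1 s2^-1 (prefix) and γ⁻¹ = s2 s1^-1 (suffix); strip both.
  Destabilize: the word has the form β·s3 where s3 occurs only as the final letter (β ∈ B_3); drop it and the last strand → 3 strands.
Reduced to β = s1 s2^-1 s1 s2 s2 s1 s1 s2^-1 on 3 strands, 8 crossings.
Compute on β:
Braid: s1 s2^-1 s1 s2 s2 s1 s1 s2^-1 on 3 strands, 8 crossings.
Writhe w = (#positive) - (#negative) = 6 - 2 = 4.
Computing the Kauffman bracket via state sum. There are 2^8 = 256 states.
Smooth each crossing (0=||, 1=⌣⌢); contribution A^(Σ sign_k(1-2s_k)) * d^(L-1).
Tabulate the states by total A-exponent and number of loops L (A-exp: L × count):
  A^8: L=3 ×1
  A^6: L=2 ×6, L=4 ×2
  A^4: L=1 ×11, L=3 ×16, L=5 ×1
  A^2: L=2 ×47, L=4 ×9
  A^0: L=1 ×26, L=3 ×43, L=5 ×1
  A^-2: L=2 ×41, L=4 ×15
  A^-4: L=3 ×26, L=5 ×2
  A^-6: L=4 ×8
  A^-8: L=5 ×1
Each group contributes A^e * Σ count * d^(L-1):
Powers of d = -A^2 - A^-2: d^2 = A^4 + 2 + A^-4; d^3 = -A^6 - 3*A^2 - 3*A^-2 - A^-6; d^4 = A^8 + 4*A^4 + 6 + 4*A^-4 + A^-8.
  A^8 * (d^2) = A^12 + 2*A^8 + A^4
  A^6 * (6*d + 2*d^3) = -2*A^12 - 12*A^8 - 12*A^4 - 2
  A^4 * (11 + 16*d^2 + d^4) = A^12 + 20*A^8 + 49*A^4 + 20 + A^-4
  A^2 * (47*d + 9*d^3) = -9*A^8 - 74*A^4 - 74 - 9*A^-4
  A^0 * (26 + 43*d^2 + d^4) = A^8 + 47*A^4 + 118 + 47*A^-4 + A^-8
  A^-2 * (41*d + 15*d^3) = -15*A^4 - 86 - 86*A^-4 - 15*A^-8
  A^-4 * (26*d^2 + 2*d^4) = 2*A^4 + 34 + 64*A^-4 + 34*A^-8 + 2*A^-12
  A^-6 * (8*d^3) = -8 - 24*A^-4 - 24*A^-8 - 8*A^-12
  A^-8 * (d^4) = 1 + 4*A^-4 + 6*A^-8 + 4*A^-12 + A^-16
Summing the groups: <K> = 2*A^8 - 2*A^4 + 3 - 3*A^-4 + 2*A^-8 - 2*A^-12 + A^-16
Normalise by the writhe: (-A^3)^(-w) = (-A^3)^(-4) = A^-12, so f(A) = A^-12 * <K> = 2*A^-4 - 2*A^-8 + 3*A^-12 - 3*A^-16 + 2*A^-20 - 2*A^-24 + A^-28.
Substitute A = t^(-1/4), i.e. A^e → t^(-e/4): V(t) = t^7 - 2*t^6 + 2*t^5 - 3*t^4 + 3*t^3 - 2*t^2 + 2*t

Answer: t^7 - 2*t^6 + 2*t^5 - 3*t^4 + 3*t^3 - 2*t^2 + 2*t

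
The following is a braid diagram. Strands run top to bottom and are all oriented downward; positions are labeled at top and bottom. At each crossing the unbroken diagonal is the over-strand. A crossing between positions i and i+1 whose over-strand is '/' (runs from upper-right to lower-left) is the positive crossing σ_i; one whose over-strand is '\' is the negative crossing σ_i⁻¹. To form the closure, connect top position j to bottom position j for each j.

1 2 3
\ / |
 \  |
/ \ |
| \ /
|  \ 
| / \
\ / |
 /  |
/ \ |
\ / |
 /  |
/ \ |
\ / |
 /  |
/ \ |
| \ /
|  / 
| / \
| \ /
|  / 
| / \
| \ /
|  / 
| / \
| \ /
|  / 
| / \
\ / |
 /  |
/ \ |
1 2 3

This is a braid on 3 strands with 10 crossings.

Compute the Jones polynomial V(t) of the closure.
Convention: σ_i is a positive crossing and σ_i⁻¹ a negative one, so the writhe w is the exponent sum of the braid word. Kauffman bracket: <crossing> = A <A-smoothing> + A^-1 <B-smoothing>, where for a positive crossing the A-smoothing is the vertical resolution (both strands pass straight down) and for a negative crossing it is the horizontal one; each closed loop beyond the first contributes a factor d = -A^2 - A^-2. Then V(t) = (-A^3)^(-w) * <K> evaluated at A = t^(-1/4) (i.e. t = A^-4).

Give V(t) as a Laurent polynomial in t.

t^8 - 2*t^7 + t^6 - 2*t^5 + 2*t^4 + t^2

Derivation:
Reading the diagram top to bottom ('/'-over between positions i,i+1 = s_i, '\'-over = s_i^-1): braid word = s1^-1 s2^-1 s1 s1 s1 s2 s2 s2 s2 s1.
The presented braid s1^-1 s2^-1 s1 s1 s1 s2 s2 s2 s2 s1 on 3 strands reduces by inverse Markov moves (closure unchanged at each step):
  Deconjugate: the word is γ·β·γ⁻¹ with γ = s1^-1 s2^-1 (prefix) and γ⁻¹ = s2 s1 (suffix); strip both.
Reduced to β = s1 s1 s1 s2 s2 s2 on 3 strands, 6 crossings.
Compute on β:
Braid: s1 s1 s1 s2 s2 s2 on 3 strands, 6 crossings.
Writhe w = (#positive) - (#negative) = 6 - 0 = 6.
Enumerate smoothing states for the bracket polynomial. There are 2^6 = 64 states.
Smooth each crossing (0=||, 1=⌣⌢); contribution A^(Σ sign_k(1-2s_k)) * d^(L-1).
Tabulate the states by total A-exponent and number of loops L (A-exp: L × count):
  A^6: L=3 ×1
  A^4: L=2 ×6
  A^2: L=1 ×9, L=3 ×6
  A^0: L=2 ×18, L=4 ×2
  A^-2: L=3 ×15
  A^-4: L=4 ×6
  A^-6: L=5 ×1
Each group contributes A^e * Σ count * d^(L-1):
Powers of d = -A^2 - A^-2: d^2 = A^4 + 2 + A^-4; d^3 = -A^6 - 3*A^2 - 3*A^-2 - A^-6; d^4 = A^8 + 4*A^4 + 6 + 4*A^-4 + A^-8.
  A^6 * (d^2) = A^10 + 2*A^6 + A^2
  A^4 * (6*d) = -6*A^6 - 6*A^2
  A^2 * (9 + 6*d^2) = 6*A^6 + 21*A^2 + 6*A^-2
  A^0 * (18*d + 2*d^3) = -2*A^6 - 24*A^2 - 24*A^-2 - 2*A^-6
  A^-2 * (15*d^2) = 15*A^2 + 30*A^-2 + 15*A^-6
  A^-4 * (6*d^3) = -6*A^2 - 18*A^-2 - 18*A^-6 - 6*A^-10
  A^-6 * (d^4) = A^2 + 4*A^-2 + 6*A^-6 + 4*A^-10 + A^-14
Summing the groups: <K> = A^10 + 2*A^2 - 2*A^-2 + A^-6 - 2*A^-10 + A^-14
Normalise by the writhe: (-A^3)^(-w) = (-A^3)^(-6) = A^-18, so f(A) = A^-18 * <K> = A^-8 + 2*A^-16 - 2*A^-20 + A^-24 - 2*A^-28 + A^-32.
Substitute A = t^(-1/4), i.e. A^e → t^(-e/4): V(t) = t^8 - 2*t^7 + t^6 - 2*t^5 + 2*t^4 + t^2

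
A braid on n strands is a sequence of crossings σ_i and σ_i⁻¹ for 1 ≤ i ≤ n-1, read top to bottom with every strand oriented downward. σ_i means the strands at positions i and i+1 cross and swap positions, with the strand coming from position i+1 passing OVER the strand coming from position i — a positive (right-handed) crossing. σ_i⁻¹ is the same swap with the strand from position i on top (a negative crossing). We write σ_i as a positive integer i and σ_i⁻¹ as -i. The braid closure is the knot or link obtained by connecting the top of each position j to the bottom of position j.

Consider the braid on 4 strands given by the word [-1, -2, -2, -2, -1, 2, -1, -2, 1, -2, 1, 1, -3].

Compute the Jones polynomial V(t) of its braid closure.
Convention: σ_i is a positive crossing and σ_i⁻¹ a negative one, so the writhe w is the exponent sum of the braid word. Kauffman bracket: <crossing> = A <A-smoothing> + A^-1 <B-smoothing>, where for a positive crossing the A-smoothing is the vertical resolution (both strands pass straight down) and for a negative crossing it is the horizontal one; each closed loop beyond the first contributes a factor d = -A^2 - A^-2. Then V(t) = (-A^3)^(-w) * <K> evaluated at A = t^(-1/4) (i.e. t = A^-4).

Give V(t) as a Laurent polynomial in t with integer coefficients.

The presented braid s1^-1 s2^-1 s2^-1 s2^-1 s1^-1 s2 s1^-1 s2^-1 s1 s2^-1 s1 s1 s3^-1 on 4 strands reduces by inverse Markov moves (closure unchanged at each step):
  Destabilize: the word has the form β·s3^-1 where s3^-1 occurs only as the final letter (β ∈ B_3); drop it and the last strand → 3 strands.
  Deconjugate: the word is γ·β·γ⁻¹ with γ = s1^-1 (prefix) and γ⁻¹ = s1 (suffix); strip both.
Reduced to β = s2^-1 s2^-1 s2^-1 s1^-1 s2 s1^-1 s2^-1 s1 s2^-1 s1 on 3 strands, 10 crossings.
Compute on β:
Braid: s2^-1 s2^-1 s2^-1 s1^-1 s2 s1^-1 s2^-1 s1 s2^-1 s1 on 3 strands, 10 crossings.
Writhe w = (#positive) - (#negative) = 3 - 7 = -4.
Enumerate smoothing states for the bracket polynomial. There are 2^10 = 1024 states.
Each crossing splits two ways (0=vertical, 1=horizontal). The state's weight is A^(#A-smoothings - #B-smoothings) * d^(loops - 1).
Tabulate the states by total A-exponent and number of loops L (A-exp: L × count):
  A^10: L=6 ×1
  A^8: L=5 ×10
  A^6: L=4 ×41, L=6 ×4
  A^4: L=3 ×88, L=5 ×31, L=7 ×1
  A^2: L=2 ×102, L=4 ×99, L=6 ×9
  A^0: L=1 ×54, L=3 ×162, L=5 ×36
  A^-2: L=2 ×134, L=4 ×74, L=6 ×2
  A^-4: L=1 ×30, L=3 ×82, L=5 ×8
  A^-6: L=2 ×32, L=4 ×13
  A^-8: L=1 ×3, L=3 ×7
  A^-10: L=2 ×1
Each group contributes A^e * Σ count * d^(L-1):
Powers of d = -A^2 - A^-2: d^2 = A^4 + 2 + A^-4; d^3 = -A^6 - 3*A^2 - 3*A^-2 - A^-6; d^4 = A^8 + 4*A^4 + 6 + 4*A^-4 + A^-8; d^5 = -A^10 - 5*A^6 - 10*A^2 - 10*A^-2 - 5*A^-6 - A^-10; d^6 = A^12 + 6*A^8 + 15*A^4 + 20 + 15*A^-4 + 6*A^-8 + A^-12.
  A^10 * (d^5) = -A^20 - 5*A^16 - 10*A^12 - 10*A^8 - 5*A^4 - 1
  A^8 * (10*d^4) = 10*A^16 + 40*A^12 + 60*A^8 + 40*A^4 + 10
  A^6 * (41*d^3 + 4*d^5) = -4*A^16 - 61*A^12 - 163*A^8 - 163*A^4 - 61 - 4*A^-4
  A^4 * (88*d^2 + 31*d^4 + d^6) = A^16 + 37*A^12 + 227*A^8 + 382*A^4 + 227 + 37*A^-4 + A^-8
  A^2 * (102*d + 99*d^3 + 9*d^5) = -9*A^12 - 144*A^8 - 489*A^4 - 489 - 144*A^-4 - 9*A^-8
  A^0 * (54 + 162*d^2 + 36*d^4) = 36*A^8 + 306*A^4 + 594 + 306*A^-4 + 36*A^-8
  A^-2 * (134*d + 74*d^3 + 2*d^5) = -2*A^8 - 84*A^4 - 376 - 376*A^-4 - 84*A^-8 - 2*A^-12
  A^-4 * (30 + 82*d^2 + 8*d^4) = 8*A^4 + 114 + 242*A^-4 + 114*A^-8 + 8*A^-12
  A^-6 * (32*d + 13*d^3) = -13 - 71*A^-4 - 71*A^-8 - 13*A^-12
  A^-8 * (3 + 7*d^2) = 7*A^-4 + 17*A^-8 + 7*A^-12
  A^-10 * (d) = -A^-8 - A^-12
Summing the groups: <K> = -A^20 + 2*A^16 - 3*A^12 + 4*A^8 - 5*A^4 + 5 - 3*A^-4 + 3*A^-8 - A^-12
Normalise by the writhe: (-A^3)^(-w) = (-A^3)^(4) = A^12, so f(A) = A^12 * <K> = -A^32 + 2*A^28 - 3*A^24 + 4*A^20 - 5*A^16 + 5*A^12 - 3*A^8 + 3*A^4 - 1.
Substitute A = t^(-1/4), i.e. A^e → t^(-e/4): V(t) = -1 + 3*t^-1 - 3*t^-2 + 5*t^-3 - 5*t^-4 + 4*t^-5 - 3*t^-6 + 2*t^-7 - t^-8

Answer: -1 + 3*t^-1 - 3*t^-2 + 5*t^-3 - 5*t^-4 + 4*t^-5 - 3*t^-6 + 2*t^-7 - t^-8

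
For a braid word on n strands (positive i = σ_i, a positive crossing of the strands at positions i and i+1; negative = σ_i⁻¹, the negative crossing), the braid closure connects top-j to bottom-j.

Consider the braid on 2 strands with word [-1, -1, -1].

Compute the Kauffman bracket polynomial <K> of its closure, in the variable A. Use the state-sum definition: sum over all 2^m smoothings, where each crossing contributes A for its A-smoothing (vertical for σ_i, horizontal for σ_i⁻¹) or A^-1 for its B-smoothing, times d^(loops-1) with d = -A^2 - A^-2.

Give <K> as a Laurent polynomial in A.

A^7 - A^3 - A^-5

Derivation:
Braid: s1^-1 s1^-1 s1^-1 on 2 strands, 3 crossings.
Writhe w = (#positive) - (#negative) = 0 - 3 = -3.
Computing the Kauffman bracket via state sum. There are 2^3 = 8 states.
Smooth each crossing (0=||, 1=⌣⌢); contribution A^(Σ sign_k(1-2s_k)) * d^(L-1).
  state 000: A-exp=-3, loops=2, term = A^-3 * d^1
  state 001: A-exp=-1, loops=1, term = A^-1 * d^0
  state 010: A-exp=-1, loops=1, term = A^-1 * d^0
  state 011: A-exp=+1, loops=2, term = A^1 * d^1
  state 100: A-exp=-1, loops=1, term = A^-1 * d^0
  state 101: A-exp=+1, loops=2, term = A^1 * d^1
  state 110: A-exp=+1, loops=2, term = A^1 * d^1
  state 111: A-exp=+3, loops=3, term = A^3 * d^2
Collect the terms by A-exponent (count of states per loop number):
Powers of d = -A^2 - A^-2: d^2 = A^4 + 2 + A^-4.
  A^3 * (d^2) = A^7 + 2*A^3 + A^-1
  A^1 * (3*d) = -3*A^3 - 3*A^-1
  A^-1 * (3) = 3*A^-1
  A^-3 * (d) = -A^-1 - A^-5
Summing the groups: <K> = A^7 - A^3 - A^-5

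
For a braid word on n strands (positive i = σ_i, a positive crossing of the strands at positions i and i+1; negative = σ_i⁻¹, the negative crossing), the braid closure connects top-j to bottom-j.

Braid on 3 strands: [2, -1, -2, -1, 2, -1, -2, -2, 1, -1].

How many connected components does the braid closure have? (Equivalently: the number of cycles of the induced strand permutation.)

Track the strand permutation on 3 strands, starting from identity.
  step 1: s2 swaps positions 2,3 -> [1 3 2]
  step 2: s1^-1 swaps positions 1,2 -> [3 1 2]
  step 3: s2^-1 swaps positions 2,3 -> [3 2 1]
  step 4: s1^-1 swaps positions 1,2 -> [2 3 1]
  step 5: s2 swaps positions 2,3 -> [2 1 3]
  step 6: s1^-1 swaps positions 1,2 -> [1 2 3]
  step 7: s2^-1 swaps positions 2,3 -> [1 3 2]
  step 8: s2^-1 swaps positions 2,3 -> [1 2 3]
  step 9: s1 swaps positions 1,2 -> [2 1 3]
  step 10: s1^-1 swaps positions 1,2 -> [1 2 3]
Final permutation (position -> original strand): [1 2 3]
Closure components = cycle count of this permutation = 3.

Answer: 3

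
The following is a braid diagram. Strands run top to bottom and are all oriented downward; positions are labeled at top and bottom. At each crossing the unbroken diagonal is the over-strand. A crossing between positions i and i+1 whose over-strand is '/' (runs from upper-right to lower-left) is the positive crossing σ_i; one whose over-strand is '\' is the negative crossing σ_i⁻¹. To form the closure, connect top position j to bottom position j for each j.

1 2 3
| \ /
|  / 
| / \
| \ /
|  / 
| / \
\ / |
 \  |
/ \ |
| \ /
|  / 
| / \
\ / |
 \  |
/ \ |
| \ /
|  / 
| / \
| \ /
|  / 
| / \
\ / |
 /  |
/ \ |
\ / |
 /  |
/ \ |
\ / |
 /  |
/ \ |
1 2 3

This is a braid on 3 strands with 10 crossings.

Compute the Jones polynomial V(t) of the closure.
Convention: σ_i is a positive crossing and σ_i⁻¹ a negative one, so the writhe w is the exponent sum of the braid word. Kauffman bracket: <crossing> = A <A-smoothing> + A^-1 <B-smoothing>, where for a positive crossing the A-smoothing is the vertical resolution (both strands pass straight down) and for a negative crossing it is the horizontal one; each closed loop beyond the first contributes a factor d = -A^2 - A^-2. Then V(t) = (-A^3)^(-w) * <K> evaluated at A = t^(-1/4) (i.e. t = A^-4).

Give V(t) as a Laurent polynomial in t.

Reading the diagram top to bottom ('/'-over between positions i,i+1 = s_i, '\'-over = s_i^-1): braid word = s2 s2 s1^-1 s2 s1^-1 s2 s2 s1 s1 s1.
Braid: s2 s2 s1^-1 s2 s1^-1 s2 s2 s1 s1 s1 on 3 strands, 10 crossings.
Writhe w = (#positive) - (#negative) = 8 - 2 = 6.
Enumerate smoothing states for the bracket polynomial. There are 2^10 = 1024 states.
For each crossing: s=0 is the vertical smoothing, s=1 horizontal. Crossing k contributes A^(sign_k * (1 - 2*s_k)); loop factor d = -A^2 - A^-2.
Tabulate the states by total A-exponent and number of loops L (A-exp: L × count):
  A^10: L=3 ×1
  A^8: L=2 ×7, L=4 ×3
  A^6: L=1 ×14, L=3 ×28, L=5 ×3
  A^4: L=2 ×88, L=4 ×31, L=6 ×1
  A^2: L=1 ×63, L=3 ×133, L=5 ×14
  A^0: L=2 ×159, L=4 ×91, L=6 ×2
  A^-2: L=3 ×180, L=5 ×30
  A^-4: L=4 ×116, L=6 ×4
  A^-6: L=5 ×45
  A^-8: L=6 ×10
  A^-10: L=7 ×1
Each group contributes A^e * Σ count * d^(L-1):
Powers of d = -A^2 - A^-2: d^2 = A^4 + 2 + A^-4; d^3 = -A^6 - 3*A^2 - 3*A^-2 - A^-6; d^4 = A^8 + 4*A^4 + 6 + 4*A^-4 + A^-8; d^5 = -A^10 - 5*A^6 - 10*A^2 - 10*A^-2 - 5*A^-6 - A^-10; d^6 = A^12 + 6*A^8 + 15*A^4 + 20 + 15*A^-4 + 6*A^-8 + A^-12.
  A^10 * (d^2) = A^14 + 2*A^10 + A^6
  A^8 * (7*d + 3*d^3) = -3*A^14 - 16*A^10 - 16*A^6 - 3*A^2
  A^6 * (14 + 28*d^2 + 3*d^4) = 3*A^14 + 40*A^10 + 88*A^6 + 40*A^2 + 3*A^-2
  A^4 * (88*d + 31*d^3 + d^5) = -A^14 - 36*A^10 - 191*A^6 - 191*A^2 - 36*A^-2 - A^-6
  A^2 * (63 + 133*d^2 + 14*d^4) = 14*A^10 + 189*A^6 + 413*A^2 + 189*A^-2 + 14*A^-6
  A^0 * (159*d + 91*d^3 + 2*d^5) = -2*A^10 - 101*A^6 - 452*A^2 - 452*A^-2 - 101*A^-6 - 2*A^-10
  A^-2 * (180*d^2 + 30*d^4) = 30*A^6 + 300*A^2 + 540*A^-2 + 300*A^-6 + 30*A^-10
  A^-4 * (116*d^3 + 4*d^5) = -4*A^6 - 136*A^2 - 388*A^-2 - 388*A^-6 - 136*A^-10 - 4*A^-14
  A^-6 * (45*d^4) = 45*A^2 + 180*A^-2 + 270*A^-6 + 180*A^-10 + 45*A^-14
  A^-8 * (10*d^5) = -10*A^2 - 50*A^-2 - 100*A^-6 - 100*A^-10 - 50*A^-14 - 10*A^-18
  A^-10 * (d^6) = A^2 + 6*A^-2 + 15*A^-6 + 20*A^-10 + 15*A^-14 + 6*A^-18 + A^-22
Summing the groups: <K> = 2*A^10 - 4*A^6 + 7*A^2 - 8*A^-2 + 9*A^-6 - 8*A^-10 + 6*A^-14 - 4*A^-18 + A^-22
Normalise by the writhe: (-A^3)^(-w) = (-A^3)^(-6) = A^-18, so f(A) = A^-18 * <K> = 2*A^-8 - 4*A^-12 + 7*A^-16 - 8*A^-20 + 9*A^-24 - 8*A^-28 + 6*A^-32 - 4*A^-36 + A^-40.
Substitute A = t^(-1/4), i.e. A^e → t^(-e/4): V(t) = t^10 - 4*t^9 + 6*t^8 - 8*t^7 + 9*t^6 - 8*t^5 + 7*t^4 - 4*t^3 + 2*t^2

Answer: t^10 - 4*t^9 + 6*t^8 - 8*t^7 + 9*t^6 - 8*t^5 + 7*t^4 - 4*t^3 + 2*t^2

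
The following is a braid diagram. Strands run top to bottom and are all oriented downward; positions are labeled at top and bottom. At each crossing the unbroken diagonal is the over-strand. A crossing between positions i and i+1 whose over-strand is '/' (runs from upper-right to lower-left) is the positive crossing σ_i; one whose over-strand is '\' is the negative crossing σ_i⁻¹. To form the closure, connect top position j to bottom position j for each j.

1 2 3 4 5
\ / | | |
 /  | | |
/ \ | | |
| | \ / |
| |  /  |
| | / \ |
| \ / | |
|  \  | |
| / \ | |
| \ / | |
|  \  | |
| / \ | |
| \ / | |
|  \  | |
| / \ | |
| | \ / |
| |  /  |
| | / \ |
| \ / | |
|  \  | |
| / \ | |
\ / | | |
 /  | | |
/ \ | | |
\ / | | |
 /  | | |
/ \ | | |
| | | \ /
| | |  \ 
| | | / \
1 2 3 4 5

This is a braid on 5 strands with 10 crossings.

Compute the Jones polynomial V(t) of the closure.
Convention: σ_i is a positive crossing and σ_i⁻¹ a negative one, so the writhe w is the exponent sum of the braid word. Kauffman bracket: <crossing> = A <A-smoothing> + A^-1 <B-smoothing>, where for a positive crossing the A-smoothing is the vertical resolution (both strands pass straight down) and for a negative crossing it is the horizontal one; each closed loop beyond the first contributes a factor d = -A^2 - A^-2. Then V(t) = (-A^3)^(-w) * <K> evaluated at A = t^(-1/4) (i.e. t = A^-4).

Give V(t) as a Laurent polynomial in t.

Reading the diagram top to bottom ('/'-over between positions i,i+1 = s_i, '\'-over = s_i^-1): braid word = s1 s3 s2^-1 s2^-1 s2^-1 s3 s2^-1 s1 s1 s4^-1.
The presented braid s1 s3 s2^-1 s2^-1 s2^-1 s3 s2^-1 s1 s1 s4^-1 on 5 strands reduces by inverse Markov moves (closure unchanged at each step):
  Destabilize: the word has the form β·s4^-1 where s4^-1 occurs only as the final letter (β ∈ B_4); drop it and the last strand → 4 strands.
Reduced to β = s1 s3 s2^-1 s2^-1 s2^-1 s3 s2^-1 s1 s1 on 4 strands, 9 crossings.
Compute on β:
Braid: s1 s3 s2^-1 s2^-1 s2^-1 s3 s2^-1 s1 s1 on 4 strands, 9 crossings.
Writhe w = (#positive) - (#negative) = 5 - 4 = 1.
Computing the Kauffman bracket via state sum. There are 2^9 = 512 states.
Smooth each crossing (0=||, 1=⌣⌢); contribution A^(Σ sign_k(1-2s_k)) * d^(L-1).
Tabulate the states by total A-exponent and number of loops L (A-exp: L × count):
  A^9: L=6 ×1
  A^7: L=5 ×9
  A^5: L=4 ×33, L=6 ×3
  A^3: L=3 ×64, L=5 ×19, L=7 ×1
  A^1: L=2 ×68, L=4 ×52, L=6 ×6
  A^-1: L=1 ×33, L=3 ×75, L=5 ×18
  A^-3: L=2 ×51, L=4 ×32, L=6 ×1
  A^-5: L=3 ×32, L=5 ×4
  A^-7: L=4 ×9
  A^-9: L=5 ×1
Each group contributes A^e * Σ count * d^(L-1):
Powers of d = -A^2 - A^-2: d^2 = A^4 + 2 + A^-4; d^3 = -A^6 - 3*A^2 - 3*A^-2 - A^-6; d^4 = A^8 + 4*A^4 + 6 + 4*A^-4 + A^-8; d^5 = -A^10 - 5*A^6 - 10*A^2 - 10*A^-2 - 5*A^-6 - A^-10; d^6 = A^12 + 6*A^8 + 15*A^4 + 20 + 15*A^-4 + 6*A^-8 + A^-12.
  A^9 * (d^5) = -A^19 - 5*A^15 - 10*A^11 - 10*A^7 - 5*A^3 - A^-1
  A^7 * (9*d^4) = 9*A^15 + 36*A^11 + 54*A^7 + 36*A^3 + 9*A^-1
  A^5 * (33*d^3 + 3*d^5) = -3*A^15 - 48*A^11 - 129*A^7 - 129*A^3 - 48*A^-1 - 3*A^-5
  A^3 * (64*d^2 + 19*d^4 + d^6) = A^15 + 25*A^11 + 155*A^7 + 262*A^3 + 155*A^-1 + 25*A^-5 + A^-9
  A^1 * (68*d + 52*d^3 + 6*d^5) = -6*A^11 - 82*A^7 - 284*A^3 - 284*A^-1 - 82*A^-5 - 6*A^-9
  A^-1 * (33 + 75*d^2 + 18*d^4) = 18*A^7 + 147*A^3 + 291*A^-1 + 147*A^-5 + 18*A^-9
  A^-3 * (51*d + 32*d^3 + d^5) = -A^7 - 37*A^3 - 157*A^-1 - 157*A^-5 - 37*A^-9 - A^-13
  A^-5 * (32*d^2 + 4*d^4) = 4*A^3 + 48*A^-1 + 88*A^-5 + 48*A^-9 + 4*A^-13
  A^-7 * (9*d^3) = -9*A^-1 - 27*A^-5 - 27*A^-9 - 9*A^-13
  A^-9 * (d^4) = A^-1 + 4*A^-5 + 6*A^-9 + 4*A^-13 + A^-17
Summing the groups: <K> = -A^19 + 2*A^15 - 3*A^11 + 5*A^7 - 6*A^3 + 5*A^-1 - 5*A^-5 + 3*A^-9 - 2*A^-13 + A^-17
Normalise by the writhe: (-A^3)^(-w) = (-A^3)^(-1) = -A^-3, so f(A) = -A^-3 * <K> = A^16 - 2*A^12 + 3*A^8 - 5*A^4 + 6 - 5*A^-4 + 5*A^-8 - 3*A^-12 + 2*A^-16 - A^-20.
Substitute A = t^(-1/4), i.e. A^e → t^(-e/4): V(t) = -t^5 + 2*t^4 - 3*t^3 + 5*t^2 - 5*t + 6 - 5*t^-1 + 3*t^-2 - 2*t^-3 + t^-4

Answer: -t^5 + 2*t^4 - 3*t^3 + 5*t^2 - 5*t + 6 - 5*t^-1 + 3*t^-2 - 2*t^-3 + t^-4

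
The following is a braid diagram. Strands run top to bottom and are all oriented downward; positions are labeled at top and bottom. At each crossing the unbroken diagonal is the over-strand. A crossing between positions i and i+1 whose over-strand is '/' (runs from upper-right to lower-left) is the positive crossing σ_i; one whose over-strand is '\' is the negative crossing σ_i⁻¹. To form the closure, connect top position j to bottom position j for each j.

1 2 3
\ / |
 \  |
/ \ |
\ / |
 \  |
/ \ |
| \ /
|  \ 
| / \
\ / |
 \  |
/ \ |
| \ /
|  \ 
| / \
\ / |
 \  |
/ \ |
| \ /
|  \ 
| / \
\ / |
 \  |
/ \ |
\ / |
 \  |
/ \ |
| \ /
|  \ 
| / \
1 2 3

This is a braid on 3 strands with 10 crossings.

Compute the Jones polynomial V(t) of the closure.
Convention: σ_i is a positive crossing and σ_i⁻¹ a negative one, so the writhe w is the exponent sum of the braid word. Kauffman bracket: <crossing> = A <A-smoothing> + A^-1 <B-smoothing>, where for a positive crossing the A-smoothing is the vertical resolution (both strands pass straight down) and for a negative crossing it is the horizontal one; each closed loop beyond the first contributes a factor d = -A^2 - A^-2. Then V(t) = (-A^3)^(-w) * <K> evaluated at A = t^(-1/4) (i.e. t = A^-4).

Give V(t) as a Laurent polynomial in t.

Reading the diagram top to bottom ('/'-over between positions i,i+1 = s_i, '\'-over = s_i^-1): braid word = s1^-1 s1^-1 s2^-1 s1^-1 s2^-1 s1^-1 s2^-1 s1^-1 s1^-1 s2^-1.
Braid: s1^-1 s1^-1 s2^-1 s1^-1 s2^-1 s1^-1 s2^-1 s1^-1 s1^-1 s2^-1 on 3 strands, 10 crossings.
Writhe w = (#positive) - (#negative) = 0 - 10 = -10.
Computing the Kauffman bracket via state sum. There are 2^10 = 1024 states.
Smooth each crossing (0=||, 1=⌣⌢); contribution A^(Σ sign_k(1-2s_k)) * d^(L-1).
Tabulate the states by total A-exponent and number of loops L (A-exp: L × count):
  A^10: L=3 ×1
  A^8: L=2 ×4, L=4 ×6
  A^6: L=1 ×4, L=3 ×30, L=5 ×11
  A^4: L=2 ×48, L=4 ×65, L=6 ×7
  A^2: L=1 ×24, L=3 ×140, L=5 ×45, L=7 ×1
  A^0: L=2 ×129, L=4 ×117, L=6 ×6
  A^-2: L=1 ×43, L=3 ×151, L=5 ×16
  A^-4: L=2 ×96, L=4 ×24
  A^-6: L=1 ×24, L=3 ×21
  A^-8: L=2 ×10
  A^-10: L=3 ×1
Each group contributes A^e * Σ count * d^(L-1):
Powers of d = -A^2 - A^-2: d^2 = A^4 + 2 + A^-4; d^3 = -A^6 - 3*A^2 - 3*A^-2 - A^-6; d^4 = A^8 + 4*A^4 + 6 + 4*A^-4 + A^-8; d^5 = -A^10 - 5*A^6 - 10*A^2 - 10*A^-2 - 5*A^-6 - A^-10; d^6 = A^12 + 6*A^8 + 15*A^4 + 20 + 15*A^-4 + 6*A^-8 + A^-12.
  A^10 * (d^2) = A^14 + 2*A^10 + A^6
  A^8 * (4*d + 6*d^3) = -6*A^14 - 22*A^10 - 22*A^6 - 6*A^2
  A^6 * (4 + 30*d^2 + 11*d^4) = 11*A^14 + 74*A^10 + 130*A^6 + 74*A^2 + 11*A^-2
  A^4 * (48*d + 65*d^3 + 7*d^5) = -7*A^14 - 100*A^10 - 313*A^6 - 313*A^2 - 100*A^-2 - 7*A^-6
  A^2 * (24 + 140*d^2 + 45*d^4 + d^6) = A^14 + 51*A^10 + 335*A^6 + 594*A^2 + 335*A^-2 + 51*A^-6 + A^-10
  A^0 * (129*d + 117*d^3 + 6*d^5) = -6*A^10 - 147*A^6 - 540*A^2 - 540*A^-2 - 147*A^-6 - 6*A^-10
  A^-2 * (43 + 151*d^2 + 16*d^4) = 16*A^6 + 215*A^2 + 441*A^-2 + 215*A^-6 + 16*A^-10
  A^-4 * (96*d + 24*d^3) = -24*A^2 - 168*A^-2 - 168*A^-6 - 24*A^-10
  A^-6 * (24 + 21*d^2) = 21*A^-2 + 66*A^-6 + 21*A^-10
  A^-8 * (10*d) = -10*A^-6 - 10*A^-10
  A^-10 * (d^2) = A^-6 + 2*A^-10 + A^-14
Summing the groups: <K> = -A^10 + A^-6 + A^-14
Normalise by the writhe: (-A^3)^(-w) = (-A^3)^(10) = A^30, so f(A) = A^30 * <K> = -A^40 + A^24 + A^16.
Substitute A = t^(-1/4), i.e. A^e → t^(-e/4): V(t) = t^-4 + t^-6 - t^-10

Answer: t^-4 + t^-6 - t^-10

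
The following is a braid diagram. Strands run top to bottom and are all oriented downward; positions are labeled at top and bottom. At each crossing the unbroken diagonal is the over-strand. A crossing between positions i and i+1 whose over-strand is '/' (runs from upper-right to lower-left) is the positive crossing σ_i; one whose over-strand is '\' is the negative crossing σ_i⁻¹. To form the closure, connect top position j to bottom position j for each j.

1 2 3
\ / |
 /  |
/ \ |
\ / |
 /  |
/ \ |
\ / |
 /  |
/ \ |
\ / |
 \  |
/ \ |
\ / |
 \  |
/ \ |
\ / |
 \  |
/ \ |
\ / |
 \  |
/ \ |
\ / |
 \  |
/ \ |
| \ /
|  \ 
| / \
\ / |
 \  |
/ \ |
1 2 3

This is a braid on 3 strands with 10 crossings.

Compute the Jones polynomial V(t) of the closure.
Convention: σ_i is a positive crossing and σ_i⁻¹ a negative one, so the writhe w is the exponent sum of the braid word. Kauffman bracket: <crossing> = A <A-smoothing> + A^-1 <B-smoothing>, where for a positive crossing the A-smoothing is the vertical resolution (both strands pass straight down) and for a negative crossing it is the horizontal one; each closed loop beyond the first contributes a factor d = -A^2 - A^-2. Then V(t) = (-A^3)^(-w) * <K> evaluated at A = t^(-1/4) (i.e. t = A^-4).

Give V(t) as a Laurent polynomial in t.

t^-1 + t^-3 - t^-4

Derivation:
Reading the diagram top to bottom ('/'-over between positions i,i+1 = s_i, '\'-over = s_i^-1): braid word = s1 s1 s1 s1^-1 s1^-1 s1^-1 s1^-1 s1^-1 s2^-1 s1^-1.
The presented braid s1 s1 s1 s1^-1 s1^-1 s1^-1 s1^-1 s1^-1 s2^-1 s1^-1 on 3 strands reduces by inverse Markov moves (closure unchanged at each step):
  Deconjugate: the word is γ·β·γ⁻¹ with γ = s1 (prefix) and γ⁻¹ = s1^-1 (suffix); strip both.
  Destabilize: the word has the form β·s2^-1 where s2^-1 occurs only as the final letter (β ∈ B_2); drop it and the last strand → 2 strands.
  Deconjugate: the word is γ·β·γ⁻¹ with γ = s1 s1 (prefix) and γ⁻¹ = s1^-1 s1^-1 (suffix); strip both.
Reduced to β = s1^-1 s1^-1 s1^-1 on 2 strands, 3 crossings.
Compute on β:
Braid: s1^-1 s1^-1 s1^-1 on 2 strands, 3 crossings.
Writhe w = (#positive) - (#negative) = 0 - 3 = -3.
Computing the Kauffman bracket via state sum. There are 2^3 = 8 states.
Each crossing splits two ways (0=vertical, 1=horizontal). The state's weight is A^(#A-smoothings - #B-smoothings) * d^(loops - 1).
  state 000: A-exp=-3, loops=2, term = A^-3 * d^1
  state 001: A-exp=-1, loops=1, term = A^-1 * d^0
  state 010: A-exp=-1, loops=1, term = A^-1 * d^0
  state 011: A-exp=+1, loops=2, term = A^1 * d^1
  state 100: A-exp=-1, loops=1, term = A^-1 * d^0
  state 101: A-exp=+1, loops=2, term = A^1 * d^1
  state 110: A-exp=+1, loops=2, term = A^1 * d^1
  state 111: A-exp=+3, loops=3, term = A^3 * d^2
Collect the terms by A-exponent (count of states per loop number):
Powers of d = -A^2 - A^-2: d^2 = A^4 + 2 + A^-4.
  A^3 * (d^2) = A^7 + 2*A^3 + A^-1
  A^1 * (3*d) = -3*A^3 - 3*A^-1
  A^-1 * (3) = 3*A^-1
  A^-3 * (d) = -A^-1 - A^-5
Summing the groups: <K> = A^7 - A^3 - A^-5
Normalise by the writhe: (-A^3)^(-w) = (-A^3)^(3) = -A^9, so f(A) = -A^9 * <K> = -A^16 + A^12 + A^4.
Substitute A = t^(-1/4), i.e. A^e → t^(-e/4): V(t) = t^-1 + t^-3 - t^-4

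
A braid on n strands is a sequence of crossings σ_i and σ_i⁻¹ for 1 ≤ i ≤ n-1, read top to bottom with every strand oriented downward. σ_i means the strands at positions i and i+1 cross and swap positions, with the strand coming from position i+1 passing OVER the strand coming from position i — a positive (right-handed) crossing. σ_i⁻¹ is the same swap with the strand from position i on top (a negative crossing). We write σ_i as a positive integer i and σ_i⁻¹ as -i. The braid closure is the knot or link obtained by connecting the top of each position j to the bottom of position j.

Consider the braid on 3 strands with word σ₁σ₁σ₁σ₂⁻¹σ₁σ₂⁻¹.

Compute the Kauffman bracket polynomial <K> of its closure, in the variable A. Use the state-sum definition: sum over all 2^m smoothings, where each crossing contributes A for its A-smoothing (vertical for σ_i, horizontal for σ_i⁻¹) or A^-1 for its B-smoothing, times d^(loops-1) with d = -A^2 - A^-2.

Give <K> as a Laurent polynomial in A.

A^10 - A^6 + 2*A^2 - 2*A^-2 + 2*A^-6 - 2*A^-10 + A^-14

Derivation:
Braid: s1 s1 s1 s2^-1 s1 s2^-1 on 3 strands, 6 crossings.
Writhe w = (#positive) - (#negative) = 4 - 2 = 2.
State-sum expansion of <K>. There are 2^6 = 64 states.
For each crossing: s=0 is the vertical smoothing, s=1 horizontal. Crossing k contributes A^(sign_k * (1 - 2*s_k)); loop factor d = -A^2 - A^-2.
Tabulate the states by total A-exponent and number of loops L (A-exp: L × count):
  A^6: L=3 ×1
  A^4: L=2 ×6
  A^2: L=1 ×11, L=3 ×4
  A^0: L=2 ×19, L=4 ×1
  A^-2: L=3 ×15
  A^-4: L=4 ×6
  A^-6: L=5 ×1
Each group contributes A^e * Σ count * d^(L-1):
Powers of d = -A^2 - A^-2: d^2 = A^4 + 2 + A^-4; d^3 = -A^6 - 3*A^2 - 3*A^-2 - A^-6; d^4 = A^8 + 4*A^4 + 6 + 4*A^-4 + A^-8.
  A^6 * (d^2) = A^10 + 2*A^6 + A^2
  A^4 * (6*d) = -6*A^6 - 6*A^2
  A^2 * (11 + 4*d^2) = 4*A^6 + 19*A^2 + 4*A^-2
  A^0 * (19*d + d^3) = -A^6 - 22*A^2 - 22*A^-2 - A^-6
  A^-2 * (15*d^2) = 15*A^2 + 30*A^-2 + 15*A^-6
  A^-4 * (6*d^3) = -6*A^2 - 18*A^-2 - 18*A^-6 - 6*A^-10
  A^-6 * (d^4) = A^2 + 4*A^-2 + 6*A^-6 + 4*A^-10 + A^-14
Summing the groups: <K> = A^10 - A^6 + 2*A^2 - 2*A^-2 + 2*A^-6 - 2*A^-10 + A^-14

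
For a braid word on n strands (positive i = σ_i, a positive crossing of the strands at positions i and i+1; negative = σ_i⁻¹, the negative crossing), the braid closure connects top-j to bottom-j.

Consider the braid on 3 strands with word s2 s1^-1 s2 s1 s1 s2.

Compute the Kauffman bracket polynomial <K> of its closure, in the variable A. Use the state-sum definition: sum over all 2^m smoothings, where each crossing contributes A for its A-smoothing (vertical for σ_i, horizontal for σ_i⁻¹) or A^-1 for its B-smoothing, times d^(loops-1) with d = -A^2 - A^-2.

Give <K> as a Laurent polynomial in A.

Braid: s2 s1^-1 s2 s1 s1 s2 on 3 strands, 6 crossings.
Writhe w = (#positive) - (#negative) = 5 - 1 = 4.
Enumerate smoothing states for the bracket polynomial. There are 2^6 = 64 states.
Smooth each crossing (0=||, 1=⌣⌢); contribution A^(Σ sign_k(1-2s_k)) * d^(L-1).
Tabulate the states by total A-exponent and number of loops L (A-exp: L × count):
  A^6: L=2 ×1
  A^4: L=1 ×3, L=3 ×3
  A^2: L=2 ×14, L=4 ×1
  A^0: L=1 ×10, L=3 ×10
  A^-2: L=2 ×13, L=4 ×2
  A^-4: L=3 ×6
  A^-6: L=4 ×1
Each group contributes A^e * Σ count * d^(L-1):
Powers of d = -A^2 - A^-2: d^2 = A^4 + 2 + A^-4; d^3 = -A^6 - 3*A^2 - 3*A^-2 - A^-6.
  A^6 * (d) = -A^8 - A^4
  A^4 * (3 + 3*d^2) = 3*A^8 + 9*A^4 + 3
  A^2 * (14*d + d^3) = -A^8 - 17*A^4 - 17 - A^-4
  A^0 * (10 + 10*d^2) = 10*A^4 + 30 + 10*A^-4
  A^-2 * (13*d + 2*d^3) = -2*A^4 - 19 - 19*A^-4 - 2*A^-8
  A^-4 * (6*d^2) = 6 + 12*A^-4 + 6*A^-8
  A^-6 * (d^3) = -1 - 3*A^-4 - 3*A^-8 - A^-12
Summing the groups: <K> = A^8 - A^4 + 2 - A^-4 + A^-8 - A^-12

Answer: A^8 - A^4 + 2 - A^-4 + A^-8 - A^-12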